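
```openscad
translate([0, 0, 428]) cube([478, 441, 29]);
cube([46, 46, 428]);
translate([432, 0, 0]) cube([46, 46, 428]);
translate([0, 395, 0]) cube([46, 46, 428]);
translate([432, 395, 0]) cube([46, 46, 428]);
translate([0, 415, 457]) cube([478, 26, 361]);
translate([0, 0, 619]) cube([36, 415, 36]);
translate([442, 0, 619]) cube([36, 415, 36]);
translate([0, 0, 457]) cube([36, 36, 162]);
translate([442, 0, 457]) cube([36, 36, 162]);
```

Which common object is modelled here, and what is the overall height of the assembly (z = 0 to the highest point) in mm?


A chair. The overall height is 818 mm.

A slab on four corner posts with a tall panel at the back — a chair. The seat slab sits at z = 428 with thickness 29, and the 361 mm backrest starts at the seat top, so the overall height is 428 + 29 + 361 = 818 mm.


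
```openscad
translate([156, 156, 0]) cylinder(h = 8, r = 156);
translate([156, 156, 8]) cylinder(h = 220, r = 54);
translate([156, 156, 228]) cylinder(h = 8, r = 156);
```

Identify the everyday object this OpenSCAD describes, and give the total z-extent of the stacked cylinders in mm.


A spool. The overall height is 236 mm.

Three coaxial cylinders, large–small–large — a spool. Two 8 mm flanges and a 220 mm core give 8 + 220 + 8 = 236 mm.


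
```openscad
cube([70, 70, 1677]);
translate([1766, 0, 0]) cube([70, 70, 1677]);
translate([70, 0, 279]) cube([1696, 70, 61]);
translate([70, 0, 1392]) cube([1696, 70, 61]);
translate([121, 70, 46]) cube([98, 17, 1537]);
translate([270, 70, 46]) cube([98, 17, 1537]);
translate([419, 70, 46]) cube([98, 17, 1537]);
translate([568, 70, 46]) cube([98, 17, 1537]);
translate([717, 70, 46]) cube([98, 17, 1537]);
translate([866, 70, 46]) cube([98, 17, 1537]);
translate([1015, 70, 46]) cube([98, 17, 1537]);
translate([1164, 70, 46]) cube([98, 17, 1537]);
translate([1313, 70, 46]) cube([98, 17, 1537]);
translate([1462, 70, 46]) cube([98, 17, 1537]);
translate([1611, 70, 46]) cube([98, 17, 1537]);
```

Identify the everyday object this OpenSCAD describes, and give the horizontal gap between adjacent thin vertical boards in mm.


A fence section. The picket gap is 51 mm.

Two posts, two rails, 11 pickets — a fence section. Span 1696 mm holds 11 pickets of 98 mm with 12 equal gaps: ⌊(1696 − 11·98) / 12⌋ = 51 mm.


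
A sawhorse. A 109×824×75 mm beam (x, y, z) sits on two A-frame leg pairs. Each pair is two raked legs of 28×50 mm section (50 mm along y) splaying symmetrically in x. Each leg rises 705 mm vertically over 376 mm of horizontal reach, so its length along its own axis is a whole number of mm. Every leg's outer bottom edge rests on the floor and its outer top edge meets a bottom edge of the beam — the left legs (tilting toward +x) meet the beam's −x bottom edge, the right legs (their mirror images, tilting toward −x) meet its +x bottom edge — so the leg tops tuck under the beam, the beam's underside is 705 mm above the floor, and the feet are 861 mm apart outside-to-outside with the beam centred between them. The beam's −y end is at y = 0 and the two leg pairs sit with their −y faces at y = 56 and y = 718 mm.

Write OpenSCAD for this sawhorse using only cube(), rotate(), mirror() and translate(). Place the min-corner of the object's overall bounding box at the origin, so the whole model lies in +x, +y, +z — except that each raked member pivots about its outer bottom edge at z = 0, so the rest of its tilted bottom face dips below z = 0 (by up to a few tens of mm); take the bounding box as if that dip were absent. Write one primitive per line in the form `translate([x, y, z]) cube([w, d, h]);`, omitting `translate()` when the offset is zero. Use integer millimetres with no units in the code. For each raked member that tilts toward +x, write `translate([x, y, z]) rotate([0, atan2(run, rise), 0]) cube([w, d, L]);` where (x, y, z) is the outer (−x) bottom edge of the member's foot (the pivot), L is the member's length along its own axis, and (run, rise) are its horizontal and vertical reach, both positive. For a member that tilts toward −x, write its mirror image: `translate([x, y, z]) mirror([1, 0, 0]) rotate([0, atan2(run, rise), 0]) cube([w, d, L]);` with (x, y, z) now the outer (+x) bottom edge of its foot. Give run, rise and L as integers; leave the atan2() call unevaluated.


// leg length = √(376² + 705²) = 799
// right-leg outer foot x = 2·376 + 109 = 861
// beam min-corner = (376, 0, 705)
translate([376, 0, 705]) cube([109, 824, 75]);
translate([0, 56, 0]) rotate([0, atan2(376, 705), 0]) cube([28, 50, 799]);
translate([861, 56, 0]) mirror([1, 0, 0]) rotate([0, atan2(376, 705), 0]) cube([28, 50, 799]);
translate([0, 718, 0]) rotate([0, atan2(376, 705), 0]) cube([28, 50, 799]);
translate([861, 718, 0]) mirror([1, 0, 0]) rotate([0, atan2(376, 705), 0]) cube([28, 50, 799]);


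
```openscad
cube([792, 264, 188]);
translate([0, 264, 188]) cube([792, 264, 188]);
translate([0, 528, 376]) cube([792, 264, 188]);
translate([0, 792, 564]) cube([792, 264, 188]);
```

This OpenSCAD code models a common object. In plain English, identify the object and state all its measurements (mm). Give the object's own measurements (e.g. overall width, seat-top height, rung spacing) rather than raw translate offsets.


A straight staircase of 4 solid steps. Each step is 792 mm wide (x), 264 mm deep (y, the going) and 188 mm tall (the rise). The first step rests on the floor; each subsequent step sits one going further in +y and one rise higher in +z, directly behind and above the previous step with no overlap.


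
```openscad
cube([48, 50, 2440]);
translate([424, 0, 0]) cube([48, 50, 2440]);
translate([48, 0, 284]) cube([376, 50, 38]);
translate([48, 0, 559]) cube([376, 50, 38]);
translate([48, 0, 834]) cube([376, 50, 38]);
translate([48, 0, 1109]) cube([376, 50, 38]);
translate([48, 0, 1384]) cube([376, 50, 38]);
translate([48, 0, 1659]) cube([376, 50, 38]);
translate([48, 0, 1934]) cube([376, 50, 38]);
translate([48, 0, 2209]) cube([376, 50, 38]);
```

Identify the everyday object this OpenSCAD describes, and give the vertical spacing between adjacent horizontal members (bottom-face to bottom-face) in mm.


A ladder. The rung spacing is 275 mm.

Two tall 48×50 posts with 8 short bars between them — a ladder. Adjacent rungs sit at z = 284 and z = 559, so the spacing is 559 − 284 = 275 mm.


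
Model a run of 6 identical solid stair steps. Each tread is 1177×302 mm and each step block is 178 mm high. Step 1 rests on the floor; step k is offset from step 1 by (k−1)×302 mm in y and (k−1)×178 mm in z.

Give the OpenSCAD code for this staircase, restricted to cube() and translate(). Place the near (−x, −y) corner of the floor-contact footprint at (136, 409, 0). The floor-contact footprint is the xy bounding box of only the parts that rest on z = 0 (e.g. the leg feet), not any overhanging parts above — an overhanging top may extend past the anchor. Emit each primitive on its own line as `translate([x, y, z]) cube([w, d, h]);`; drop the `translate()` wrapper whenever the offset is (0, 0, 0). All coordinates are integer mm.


translate([136, 409, 0]) cube([1177, 302, 178]);
translate([136, 711, 178]) cube([1177, 302, 178]);
translate([136, 1013, 356]) cube([1177, 302, 178]);
translate([136, 1315, 534]) cube([1177, 302, 178]);
translate([136, 1617, 712]) cube([1177, 302, 178]);
translate([136, 1919, 890]) cube([1177, 302, 178]);


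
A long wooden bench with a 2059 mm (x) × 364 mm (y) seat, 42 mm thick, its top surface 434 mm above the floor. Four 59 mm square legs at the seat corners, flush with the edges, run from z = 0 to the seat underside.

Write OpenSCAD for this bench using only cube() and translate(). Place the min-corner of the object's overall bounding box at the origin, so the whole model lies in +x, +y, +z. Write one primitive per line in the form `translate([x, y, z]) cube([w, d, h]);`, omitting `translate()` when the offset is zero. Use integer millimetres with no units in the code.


translate([0, 0, 392]) cube([2059, 364, 42]);
cube([59, 59, 392]);
translate([0, 305, 0]) cube([59, 59, 392]);
translate([2000, 0, 0]) cube([59, 59, 392]);
translate([2000, 305, 0]) cube([59, 59, 392]);


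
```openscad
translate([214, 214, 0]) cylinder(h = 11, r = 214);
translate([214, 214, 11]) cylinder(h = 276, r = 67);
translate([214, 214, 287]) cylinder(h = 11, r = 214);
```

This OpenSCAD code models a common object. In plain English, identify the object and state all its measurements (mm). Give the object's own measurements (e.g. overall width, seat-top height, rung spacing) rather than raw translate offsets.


A spool: two coaxial disc flanges of radius 214 mm and thickness 11 mm, joined by a core cylinder of radius 67 mm and height 276 mm. The lower flange rests on z = 0 and the three cylinders share a vertical axis.


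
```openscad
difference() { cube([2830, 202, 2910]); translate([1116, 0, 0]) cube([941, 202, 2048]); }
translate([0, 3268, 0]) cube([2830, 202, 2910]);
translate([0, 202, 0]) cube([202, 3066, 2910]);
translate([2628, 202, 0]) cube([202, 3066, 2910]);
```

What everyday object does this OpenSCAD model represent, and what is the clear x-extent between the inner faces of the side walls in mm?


A single room. The interior width is 2426 mm.

Four walls enclosing a rectangle with a door in the front wall — a room. Outside width 2830 minus two 202 mm walls gives 2426 mm.


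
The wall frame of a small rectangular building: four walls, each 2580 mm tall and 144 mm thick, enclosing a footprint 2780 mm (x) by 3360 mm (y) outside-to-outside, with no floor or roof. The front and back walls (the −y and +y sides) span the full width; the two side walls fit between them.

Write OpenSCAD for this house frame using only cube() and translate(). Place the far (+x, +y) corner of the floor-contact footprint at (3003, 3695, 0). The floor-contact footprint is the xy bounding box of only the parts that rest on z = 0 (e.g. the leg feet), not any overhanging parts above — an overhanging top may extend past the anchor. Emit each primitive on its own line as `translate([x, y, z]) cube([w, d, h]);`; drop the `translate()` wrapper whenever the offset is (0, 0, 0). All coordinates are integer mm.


translate([223, 335, 0]) cube([2780, 144, 2580]);
translate([223, 3551, 0]) cube([2780, 144, 2580]);
translate([223, 479, 0]) cube([144, 3072, 2580]);
translate([2859, 479, 0]) cube([144, 3072, 2580]);


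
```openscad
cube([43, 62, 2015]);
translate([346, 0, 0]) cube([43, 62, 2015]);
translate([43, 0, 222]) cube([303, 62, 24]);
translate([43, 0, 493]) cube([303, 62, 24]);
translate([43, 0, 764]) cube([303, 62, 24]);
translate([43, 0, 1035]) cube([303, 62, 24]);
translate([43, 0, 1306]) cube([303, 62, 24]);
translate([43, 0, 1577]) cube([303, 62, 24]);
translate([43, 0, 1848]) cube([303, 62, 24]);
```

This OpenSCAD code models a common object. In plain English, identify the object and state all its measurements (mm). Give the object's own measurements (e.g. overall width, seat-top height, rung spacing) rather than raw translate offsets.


A straight ladder. Two 43×62 mm vertical rails, 2015 mm tall, stand 389 mm apart (outside-to-outside) with their front faces coplanar on the −y side. 7 rungs, each 62 mm deep and 24 mm tall, span between the inner faces of the rails, front faces flush with the rails. The lowest rung's underside is at z = 222 mm and rungs are spaced 271 mm apart (underside to underside).


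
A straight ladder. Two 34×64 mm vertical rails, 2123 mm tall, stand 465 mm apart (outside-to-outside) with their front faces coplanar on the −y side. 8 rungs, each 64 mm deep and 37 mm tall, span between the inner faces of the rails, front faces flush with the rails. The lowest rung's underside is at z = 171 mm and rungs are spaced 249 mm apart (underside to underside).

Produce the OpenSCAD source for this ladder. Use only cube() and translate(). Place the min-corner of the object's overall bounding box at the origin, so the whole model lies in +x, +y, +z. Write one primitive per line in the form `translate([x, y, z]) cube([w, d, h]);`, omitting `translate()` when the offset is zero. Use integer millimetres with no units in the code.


cube([34, 64, 2123]);
translate([431, 0, 0]) cube([34, 64, 2123]);
translate([34, 0, 171]) cube([397, 64, 37]);
translate([34, 0, 420]) cube([397, 64, 37]);
translate([34, 0, 669]) cube([397, 64, 37]);
translate([34, 0, 918]) cube([397, 64, 37]);
translate([34, 0, 1167]) cube([397, 64, 37]);
translate([34, 0, 1416]) cube([397, 64, 37]);
translate([34, 0, 1665]) cube([397, 64, 37]);
translate([34, 0, 1914]) cube([397, 64, 37]);


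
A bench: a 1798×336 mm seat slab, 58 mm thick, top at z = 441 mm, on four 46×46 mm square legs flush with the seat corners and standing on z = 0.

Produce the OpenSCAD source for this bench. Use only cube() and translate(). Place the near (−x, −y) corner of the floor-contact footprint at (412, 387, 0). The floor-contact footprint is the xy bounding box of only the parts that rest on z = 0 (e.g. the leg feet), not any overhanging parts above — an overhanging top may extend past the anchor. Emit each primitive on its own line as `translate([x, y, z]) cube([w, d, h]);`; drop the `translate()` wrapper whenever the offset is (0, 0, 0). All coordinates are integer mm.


// leg_h = 441 − 58 = 383
translate([412, 387, 383]) cube([1798, 336, 58]);
translate([412, 387, 0]) cube([46, 46, 383]);
translate([412, 677, 0]) cube([46, 46, 383]);
translate([2164, 387, 0]) cube([46, 46, 383]);
translate([2164, 677, 0]) cube([46, 46, 383]);


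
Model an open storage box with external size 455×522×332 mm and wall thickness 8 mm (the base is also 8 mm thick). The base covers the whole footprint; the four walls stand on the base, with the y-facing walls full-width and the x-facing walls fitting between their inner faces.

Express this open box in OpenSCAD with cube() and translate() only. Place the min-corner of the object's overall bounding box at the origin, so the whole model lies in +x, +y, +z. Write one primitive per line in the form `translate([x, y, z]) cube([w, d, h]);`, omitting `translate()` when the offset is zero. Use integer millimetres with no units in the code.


cube([455, 522, 8]);
translate([0, 0, 8]) cube([455, 8, 324]);
translate([0, 514, 8]) cube([455, 8, 324]);
translate([0, 8, 8]) cube([8, 506, 324]);
translate([447, 8, 8]) cube([8, 506, 324]);


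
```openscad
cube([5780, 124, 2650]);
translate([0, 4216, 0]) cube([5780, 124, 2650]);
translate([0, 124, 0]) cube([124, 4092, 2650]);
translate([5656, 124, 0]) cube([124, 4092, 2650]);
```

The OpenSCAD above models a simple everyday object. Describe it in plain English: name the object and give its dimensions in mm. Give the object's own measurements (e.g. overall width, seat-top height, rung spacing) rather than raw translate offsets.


The wall frame of a small rectangular building: four walls, each 2650 mm tall and 124 mm thick, enclosing a footprint 5780 mm (x) by 4340 mm (y) outside-to-outside, with no floor or roof. The front and back walls (the −y and +y sides) span the full width; the two side walls fit between them.


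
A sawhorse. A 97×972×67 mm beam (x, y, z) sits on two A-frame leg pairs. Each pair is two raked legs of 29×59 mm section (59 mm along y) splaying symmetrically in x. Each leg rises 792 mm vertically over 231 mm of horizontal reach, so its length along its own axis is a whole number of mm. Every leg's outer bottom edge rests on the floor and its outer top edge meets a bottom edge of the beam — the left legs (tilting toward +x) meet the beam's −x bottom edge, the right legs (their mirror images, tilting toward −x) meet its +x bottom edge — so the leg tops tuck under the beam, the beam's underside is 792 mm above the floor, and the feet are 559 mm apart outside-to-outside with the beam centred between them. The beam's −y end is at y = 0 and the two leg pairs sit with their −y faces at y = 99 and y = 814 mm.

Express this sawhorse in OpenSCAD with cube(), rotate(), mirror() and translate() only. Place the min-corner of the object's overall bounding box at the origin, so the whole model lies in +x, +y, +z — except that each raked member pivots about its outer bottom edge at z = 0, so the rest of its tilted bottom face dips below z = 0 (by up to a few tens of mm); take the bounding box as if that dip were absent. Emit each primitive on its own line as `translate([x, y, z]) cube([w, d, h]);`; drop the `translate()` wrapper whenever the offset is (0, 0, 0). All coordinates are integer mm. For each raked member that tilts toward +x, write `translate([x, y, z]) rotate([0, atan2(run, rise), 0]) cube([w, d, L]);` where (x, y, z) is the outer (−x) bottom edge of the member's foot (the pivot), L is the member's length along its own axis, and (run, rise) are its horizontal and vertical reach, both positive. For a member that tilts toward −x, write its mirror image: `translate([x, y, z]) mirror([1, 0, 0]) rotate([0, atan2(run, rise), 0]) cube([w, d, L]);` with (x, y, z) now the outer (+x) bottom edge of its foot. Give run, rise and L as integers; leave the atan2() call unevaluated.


// leg length = √(231² + 792²) = 825
// right-leg outer foot x = 2·231 + 97 = 559
// beam min-corner = (231, 0, 792)
translate([231, 0, 792]) cube([97, 972, 67]);
translate([0, 99, 0]) rotate([0, atan2(231, 792), 0]) cube([29, 59, 825]);
translate([559, 99, 0]) mirror([1, 0, 0]) rotate([0, atan2(231, 792), 0]) cube([29, 59, 825]);
translate([0, 814, 0]) rotate([0, atan2(231, 792), 0]) cube([29, 59, 825]);
translate([559, 814, 0]) mirror([1, 0, 0]) rotate([0, atan2(231, 792), 0]) cube([29, 59, 825]);


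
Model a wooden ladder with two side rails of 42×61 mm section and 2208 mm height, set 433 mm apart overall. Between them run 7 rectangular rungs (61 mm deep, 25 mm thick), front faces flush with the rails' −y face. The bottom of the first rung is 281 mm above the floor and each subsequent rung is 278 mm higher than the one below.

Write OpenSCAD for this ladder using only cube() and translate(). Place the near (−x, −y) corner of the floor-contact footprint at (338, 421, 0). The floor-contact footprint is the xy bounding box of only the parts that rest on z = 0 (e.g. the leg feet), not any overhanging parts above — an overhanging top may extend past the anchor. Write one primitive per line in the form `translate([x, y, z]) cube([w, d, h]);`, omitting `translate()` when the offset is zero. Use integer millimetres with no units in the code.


translate([338, 421, 0]) cube([42, 61, 2208]);
translate([729, 421, 0]) cube([42, 61, 2208]);
translate([380, 421, 281]) cube([349, 61, 25]);
translate([380, 421, 559]) cube([349, 61, 25]);
translate([380, 421, 837]) cube([349, 61, 25]);
translate([380, 421, 1115]) cube([349, 61, 25]);
translate([380, 421, 1393]) cube([349, 61, 25]);
translate([380, 421, 1671]) cube([349, 61, 25]);
translate([380, 421, 1949]) cube([349, 61, 25]);


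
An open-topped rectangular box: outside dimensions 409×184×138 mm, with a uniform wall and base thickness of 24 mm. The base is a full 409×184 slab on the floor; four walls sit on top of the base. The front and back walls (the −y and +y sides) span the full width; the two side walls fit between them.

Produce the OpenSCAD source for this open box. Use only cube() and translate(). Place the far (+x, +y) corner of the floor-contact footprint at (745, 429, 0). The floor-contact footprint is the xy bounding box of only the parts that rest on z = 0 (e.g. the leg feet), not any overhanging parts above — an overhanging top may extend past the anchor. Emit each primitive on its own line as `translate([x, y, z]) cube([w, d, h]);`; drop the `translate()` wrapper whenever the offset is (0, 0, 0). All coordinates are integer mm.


translate([336, 245, 0]) cube([409, 184, 24]);
translate([336, 245, 24]) cube([409, 24, 114]);
translate([336, 405, 24]) cube([409, 24, 114]);
translate([336, 269, 24]) cube([24, 136, 114]);
translate([721, 269, 24]) cube([24, 136, 114]);


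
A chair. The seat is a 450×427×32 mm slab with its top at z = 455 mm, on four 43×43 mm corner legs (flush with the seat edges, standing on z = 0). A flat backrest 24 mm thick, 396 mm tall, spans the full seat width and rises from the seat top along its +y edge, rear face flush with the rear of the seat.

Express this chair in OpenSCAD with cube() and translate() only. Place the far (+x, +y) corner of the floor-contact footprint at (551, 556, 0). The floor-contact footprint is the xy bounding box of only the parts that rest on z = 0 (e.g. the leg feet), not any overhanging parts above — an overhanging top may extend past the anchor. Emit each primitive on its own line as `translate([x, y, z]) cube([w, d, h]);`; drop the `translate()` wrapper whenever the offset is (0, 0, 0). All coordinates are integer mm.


translate([101, 129, 423]) cube([450, 427, 32]);
translate([101, 129, 0]) cube([43, 43, 423]);
translate([508, 129, 0]) cube([43, 43, 423]);
translate([101, 513, 0]) cube([43, 43, 423]);
translate([508, 513, 0]) cube([43, 43, 423]);
translate([101, 532, 455]) cube([450, 24, 396]);


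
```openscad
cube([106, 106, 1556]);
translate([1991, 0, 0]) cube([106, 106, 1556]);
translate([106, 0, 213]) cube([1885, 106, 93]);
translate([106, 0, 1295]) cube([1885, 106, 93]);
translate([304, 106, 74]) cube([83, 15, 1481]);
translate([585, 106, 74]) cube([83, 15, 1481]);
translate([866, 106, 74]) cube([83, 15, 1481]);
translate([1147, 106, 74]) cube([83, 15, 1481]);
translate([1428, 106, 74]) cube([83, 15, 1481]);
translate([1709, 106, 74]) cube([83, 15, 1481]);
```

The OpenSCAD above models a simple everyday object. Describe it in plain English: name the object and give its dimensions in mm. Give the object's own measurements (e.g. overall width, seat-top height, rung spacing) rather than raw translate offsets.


A fence section. Two 106×106 mm posts, 1556 mm tall, stand on the floor with a clear span of 1885 mm between their inner faces. Two horizontal rails of 106×93 mm section span the gap between the posts with their undersides at z = 213 mm and z = 1295 mm, flush with the posts' −y face. 6 pickets, each 83 mm wide, 15 mm thick and 1481 mm tall, are fixed to the +y face of the rails with their bottoms at z = 74 mm, spaced across the span with a 198 mm gap after the −x post and between neighbouring pickets, with 199 mm left before the +x post.


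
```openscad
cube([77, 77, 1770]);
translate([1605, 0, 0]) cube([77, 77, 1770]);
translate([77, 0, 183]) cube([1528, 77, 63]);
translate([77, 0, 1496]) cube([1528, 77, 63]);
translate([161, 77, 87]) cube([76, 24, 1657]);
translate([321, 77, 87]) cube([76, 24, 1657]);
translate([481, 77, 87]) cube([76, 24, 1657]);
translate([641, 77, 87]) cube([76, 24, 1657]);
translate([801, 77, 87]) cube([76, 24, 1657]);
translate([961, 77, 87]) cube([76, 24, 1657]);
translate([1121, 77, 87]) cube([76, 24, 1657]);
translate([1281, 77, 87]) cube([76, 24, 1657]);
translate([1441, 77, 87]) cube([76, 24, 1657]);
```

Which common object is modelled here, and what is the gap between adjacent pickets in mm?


A fence section. The picket gap is 84 mm.

Two posts, two rails, 9 pickets — a fence section. Span 1528 mm holds 9 pickets of 76 mm with 10 equal gaps: ⌊(1528 − 9·76) / 10⌋ = 84 mm.


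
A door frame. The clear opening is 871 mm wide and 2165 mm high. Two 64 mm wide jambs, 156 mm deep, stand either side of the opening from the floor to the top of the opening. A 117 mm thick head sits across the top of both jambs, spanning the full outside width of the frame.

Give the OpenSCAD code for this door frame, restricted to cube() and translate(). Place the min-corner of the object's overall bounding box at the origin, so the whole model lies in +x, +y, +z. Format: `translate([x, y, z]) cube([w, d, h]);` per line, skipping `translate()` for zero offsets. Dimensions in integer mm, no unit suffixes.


cube([64, 156, 2165]);
translate([935, 0, 0]) cube([64, 156, 2165]);
translate([0, 0, 2165]) cube([999, 156, 117]);


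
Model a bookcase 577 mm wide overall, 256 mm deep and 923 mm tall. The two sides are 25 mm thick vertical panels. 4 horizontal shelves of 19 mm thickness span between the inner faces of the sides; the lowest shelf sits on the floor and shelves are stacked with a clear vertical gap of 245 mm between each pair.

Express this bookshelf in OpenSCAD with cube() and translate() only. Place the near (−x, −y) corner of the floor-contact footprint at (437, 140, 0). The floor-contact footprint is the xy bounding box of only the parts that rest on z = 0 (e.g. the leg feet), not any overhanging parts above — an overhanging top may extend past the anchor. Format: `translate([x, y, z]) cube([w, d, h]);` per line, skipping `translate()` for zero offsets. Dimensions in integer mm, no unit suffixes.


translate([437, 140, 0]) cube([25, 256, 923]);
translate([989, 140, 0]) cube([25, 256, 923]);
translate([462, 140, 0]) cube([527, 256, 19]);
translate([462, 140, 264]) cube([527, 256, 19]);
translate([462, 140, 528]) cube([527, 256, 19]);
translate([462, 140, 792]) cube([527, 256, 19]);


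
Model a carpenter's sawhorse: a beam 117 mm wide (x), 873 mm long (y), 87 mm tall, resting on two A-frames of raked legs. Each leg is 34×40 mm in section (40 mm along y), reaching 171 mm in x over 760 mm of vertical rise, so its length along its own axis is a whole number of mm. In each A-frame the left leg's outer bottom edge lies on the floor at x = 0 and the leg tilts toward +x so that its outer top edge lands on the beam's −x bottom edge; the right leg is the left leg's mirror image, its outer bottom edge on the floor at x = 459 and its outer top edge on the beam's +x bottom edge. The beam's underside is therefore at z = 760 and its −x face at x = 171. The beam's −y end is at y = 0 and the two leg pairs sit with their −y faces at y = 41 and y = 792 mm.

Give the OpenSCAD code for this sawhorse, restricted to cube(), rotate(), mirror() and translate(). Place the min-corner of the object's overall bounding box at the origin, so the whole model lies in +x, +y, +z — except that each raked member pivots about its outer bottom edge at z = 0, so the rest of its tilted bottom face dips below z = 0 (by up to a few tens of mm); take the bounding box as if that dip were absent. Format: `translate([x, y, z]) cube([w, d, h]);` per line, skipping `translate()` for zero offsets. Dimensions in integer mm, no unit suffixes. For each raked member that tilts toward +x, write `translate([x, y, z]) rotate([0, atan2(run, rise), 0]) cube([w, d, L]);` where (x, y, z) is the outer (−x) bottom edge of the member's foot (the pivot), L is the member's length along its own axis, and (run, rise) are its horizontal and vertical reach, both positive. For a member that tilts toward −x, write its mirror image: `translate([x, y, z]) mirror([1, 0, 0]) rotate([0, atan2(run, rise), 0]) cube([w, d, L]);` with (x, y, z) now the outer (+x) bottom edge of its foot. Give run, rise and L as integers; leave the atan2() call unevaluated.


translate([171, 0, 760]) cube([117, 873, 87]);
translate([0, 41, 0]) rotate([0, atan2(171, 760), 0]) cube([34, 40, 779]);
translate([459, 41, 0]) mirror([1, 0, 0]) rotate([0, atan2(171, 760), 0]) cube([34, 40, 779]);
translate([0, 792, 0]) rotate([0, atan2(171, 760), 0]) cube([34, 40, 779]);
translate([459, 792, 0]) mirror([1, 0, 0]) rotate([0, atan2(171, 760), 0]) cube([34, 40, 779]);


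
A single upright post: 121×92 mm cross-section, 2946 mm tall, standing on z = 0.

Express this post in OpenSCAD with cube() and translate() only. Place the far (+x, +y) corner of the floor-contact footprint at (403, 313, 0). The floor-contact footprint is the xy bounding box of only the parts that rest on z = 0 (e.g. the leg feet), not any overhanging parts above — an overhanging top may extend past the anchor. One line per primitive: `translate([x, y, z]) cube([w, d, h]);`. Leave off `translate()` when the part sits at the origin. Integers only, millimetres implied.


translate([282, 221, 0]) cube([121, 92, 2946]);


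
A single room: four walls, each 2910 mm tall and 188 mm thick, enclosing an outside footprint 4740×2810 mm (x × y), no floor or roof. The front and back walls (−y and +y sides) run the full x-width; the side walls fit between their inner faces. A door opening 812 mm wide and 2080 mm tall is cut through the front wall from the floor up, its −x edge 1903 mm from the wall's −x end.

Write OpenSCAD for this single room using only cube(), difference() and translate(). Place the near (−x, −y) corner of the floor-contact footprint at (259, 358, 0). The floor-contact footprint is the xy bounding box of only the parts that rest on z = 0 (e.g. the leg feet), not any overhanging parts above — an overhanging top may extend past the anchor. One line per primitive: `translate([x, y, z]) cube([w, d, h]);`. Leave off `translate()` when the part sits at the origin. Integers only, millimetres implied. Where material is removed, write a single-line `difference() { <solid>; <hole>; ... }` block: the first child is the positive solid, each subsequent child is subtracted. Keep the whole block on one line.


difference() { translate([259, 358, 0]) cube([4740, 188, 2910]); translate([2162, 358, 0]) cube([812, 188, 2080]); }
translate([259, 2980, 0]) cube([4740, 188, 2910]);
translate([259, 546, 0]) cube([188, 2434, 2910]);
translate([4811, 546, 0]) cube([188, 2434, 2910]);


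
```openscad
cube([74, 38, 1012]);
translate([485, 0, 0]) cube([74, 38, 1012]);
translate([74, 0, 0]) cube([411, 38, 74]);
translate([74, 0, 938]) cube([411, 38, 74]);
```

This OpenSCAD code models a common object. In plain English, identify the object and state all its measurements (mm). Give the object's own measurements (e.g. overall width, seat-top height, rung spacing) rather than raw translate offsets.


A rectangular picture frame lying in the x–z plane (depth along y). The opening is 411 mm wide (x) by 864 mm tall (z), surrounded by a border 74 mm wide on all four sides. The frame is 38 mm deep and is made of two full-height vertical stiles with two horizontal rails fitted between them.


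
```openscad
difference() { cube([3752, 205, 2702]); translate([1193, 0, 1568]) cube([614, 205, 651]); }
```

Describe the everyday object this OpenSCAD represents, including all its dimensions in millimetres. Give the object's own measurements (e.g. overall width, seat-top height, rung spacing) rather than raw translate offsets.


A wall 3752 mm long (x), 205 mm thick (y), 2702 mm tall, with a rectangular window opening cut through it. The opening is 614 mm wide and 651 mm tall; its sill is at z = 1568 mm and its near (−x) edge is 1193 mm from the wall's −x end. The opening passes through the full wall thickness.


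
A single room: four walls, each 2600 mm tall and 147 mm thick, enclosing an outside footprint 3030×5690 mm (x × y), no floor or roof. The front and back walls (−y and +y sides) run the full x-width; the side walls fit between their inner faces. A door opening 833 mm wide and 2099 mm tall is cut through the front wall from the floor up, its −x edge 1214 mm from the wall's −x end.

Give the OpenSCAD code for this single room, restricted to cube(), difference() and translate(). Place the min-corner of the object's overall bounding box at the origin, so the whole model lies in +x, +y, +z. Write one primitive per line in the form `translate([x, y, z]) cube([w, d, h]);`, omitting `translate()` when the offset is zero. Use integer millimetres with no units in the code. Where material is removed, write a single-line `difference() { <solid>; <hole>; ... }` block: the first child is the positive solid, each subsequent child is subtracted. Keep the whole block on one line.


difference() { cube([3030, 147, 2600]); translate([1214, 0, 0]) cube([833, 147, 2099]); }
translate([0, 5543, 0]) cube([3030, 147, 2600]);
translate([0, 147, 0]) cube([147, 5396, 2600]);
translate([2883, 147, 0]) cube([147, 5396, 2600]);


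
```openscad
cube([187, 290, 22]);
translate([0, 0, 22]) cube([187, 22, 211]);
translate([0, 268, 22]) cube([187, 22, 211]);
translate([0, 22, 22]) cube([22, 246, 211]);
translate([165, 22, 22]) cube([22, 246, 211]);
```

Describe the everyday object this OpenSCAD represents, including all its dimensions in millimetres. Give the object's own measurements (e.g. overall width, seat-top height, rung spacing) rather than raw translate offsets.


An open-topped rectangular box: outside dimensions 187×290×233 mm, with a uniform wall and base thickness of 22 mm. The base is a full 187×290 slab on the floor; four walls sit on top of the base. The front and back walls (the −y and +y sides) span the full width; the two side walls fit between them.


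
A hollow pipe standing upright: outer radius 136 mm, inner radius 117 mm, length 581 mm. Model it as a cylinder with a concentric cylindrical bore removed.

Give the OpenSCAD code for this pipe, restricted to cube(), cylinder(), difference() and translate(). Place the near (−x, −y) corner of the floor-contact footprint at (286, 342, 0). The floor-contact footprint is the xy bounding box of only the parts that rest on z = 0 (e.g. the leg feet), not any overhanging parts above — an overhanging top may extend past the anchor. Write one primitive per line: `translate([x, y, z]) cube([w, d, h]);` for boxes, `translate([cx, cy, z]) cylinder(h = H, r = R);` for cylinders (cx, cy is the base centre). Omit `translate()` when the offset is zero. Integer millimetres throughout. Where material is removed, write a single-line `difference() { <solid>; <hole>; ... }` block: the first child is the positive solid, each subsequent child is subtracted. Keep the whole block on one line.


difference() { translate([422, 478, 0]) cylinder(h = 581, r = 136); translate([422, 478, 0]) cylinder(h = 581, r = 117); }


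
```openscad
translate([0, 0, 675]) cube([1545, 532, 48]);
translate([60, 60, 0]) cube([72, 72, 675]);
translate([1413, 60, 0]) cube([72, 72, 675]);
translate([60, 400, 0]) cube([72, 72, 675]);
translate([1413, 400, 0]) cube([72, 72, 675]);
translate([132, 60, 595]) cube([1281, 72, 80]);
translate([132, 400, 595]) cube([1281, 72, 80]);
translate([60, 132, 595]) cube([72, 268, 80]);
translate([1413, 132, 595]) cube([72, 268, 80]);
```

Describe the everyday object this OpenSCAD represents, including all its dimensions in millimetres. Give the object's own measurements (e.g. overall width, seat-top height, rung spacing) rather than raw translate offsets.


A table: top 1545 mm (x) × 532 mm (y), 48 mm thick, upper face at z = 723 mm, on four 72×72 mm square legs, each inset 60 mm from the nearest pair of top edges from z = 0 to the bottom of the top. Four apron rails, 72 mm thick and 80 mm tall, run between adjacent legs with their top edges flush with the underside of the top and their outer faces flush with the legs' outer faces.


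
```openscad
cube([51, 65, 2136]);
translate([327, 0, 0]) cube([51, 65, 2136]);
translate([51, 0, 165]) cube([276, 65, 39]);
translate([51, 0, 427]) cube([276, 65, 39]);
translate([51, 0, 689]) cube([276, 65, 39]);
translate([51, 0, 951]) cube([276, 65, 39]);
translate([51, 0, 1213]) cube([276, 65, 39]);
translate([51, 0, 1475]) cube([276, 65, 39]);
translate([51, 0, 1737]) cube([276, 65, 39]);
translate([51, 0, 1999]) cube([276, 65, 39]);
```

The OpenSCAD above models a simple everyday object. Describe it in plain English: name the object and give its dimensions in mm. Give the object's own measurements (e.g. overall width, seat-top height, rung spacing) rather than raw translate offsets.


A straight ladder. Two 51×65 mm vertical rails, 2136 mm tall, stand 378 mm apart (outside-to-outside) with their front faces coplanar on the −y side. 8 rungs, each 65 mm deep and 39 mm tall, span between the inner faces of the rails, front faces flush with the rails. The lowest rung's underside is at z = 165 mm and rungs are spaced 262 mm apart (underside to underside).


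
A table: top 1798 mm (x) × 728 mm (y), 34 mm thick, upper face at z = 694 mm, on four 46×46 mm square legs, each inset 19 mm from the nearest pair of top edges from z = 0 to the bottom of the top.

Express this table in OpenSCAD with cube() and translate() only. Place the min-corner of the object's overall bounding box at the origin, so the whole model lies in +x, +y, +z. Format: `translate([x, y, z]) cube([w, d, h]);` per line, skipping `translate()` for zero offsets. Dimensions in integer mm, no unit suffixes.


translate([0, 0, 660]) cube([1798, 728, 34]);
translate([19, 19, 0]) cube([46, 46, 660]);
translate([1733, 19, 0]) cube([46, 46, 660]);
translate([19, 663, 0]) cube([46, 46, 660]);
translate([1733, 663, 0]) cube([46, 46, 660]);


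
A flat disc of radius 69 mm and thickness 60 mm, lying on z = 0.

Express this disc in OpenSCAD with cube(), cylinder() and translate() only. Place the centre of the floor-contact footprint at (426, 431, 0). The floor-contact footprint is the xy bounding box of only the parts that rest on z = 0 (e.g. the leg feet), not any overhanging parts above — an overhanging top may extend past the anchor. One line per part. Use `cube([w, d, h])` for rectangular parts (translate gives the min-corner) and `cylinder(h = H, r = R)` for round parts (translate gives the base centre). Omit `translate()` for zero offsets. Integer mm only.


translate([426, 431, 0]) cylinder(h = 60, r = 69);


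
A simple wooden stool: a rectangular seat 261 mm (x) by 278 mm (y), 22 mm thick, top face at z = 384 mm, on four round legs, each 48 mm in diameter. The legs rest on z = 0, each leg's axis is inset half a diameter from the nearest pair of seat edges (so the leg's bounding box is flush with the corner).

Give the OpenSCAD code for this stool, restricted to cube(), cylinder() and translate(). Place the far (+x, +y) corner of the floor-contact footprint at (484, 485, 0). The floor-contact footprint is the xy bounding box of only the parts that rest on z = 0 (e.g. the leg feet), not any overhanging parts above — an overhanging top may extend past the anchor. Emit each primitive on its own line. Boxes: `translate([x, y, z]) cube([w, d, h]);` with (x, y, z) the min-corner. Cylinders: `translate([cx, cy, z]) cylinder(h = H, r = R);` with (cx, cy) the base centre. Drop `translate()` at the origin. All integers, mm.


translate([223, 207, 362]) cube([261, 278, 22]);
translate([247, 231, 0]) cylinder(h = 362, r = 24);
translate([460, 231, 0]) cylinder(h = 362, r = 24);
translate([247, 461, 0]) cylinder(h = 362, r = 24);
translate([460, 461, 0]) cylinder(h = 362, r = 24);


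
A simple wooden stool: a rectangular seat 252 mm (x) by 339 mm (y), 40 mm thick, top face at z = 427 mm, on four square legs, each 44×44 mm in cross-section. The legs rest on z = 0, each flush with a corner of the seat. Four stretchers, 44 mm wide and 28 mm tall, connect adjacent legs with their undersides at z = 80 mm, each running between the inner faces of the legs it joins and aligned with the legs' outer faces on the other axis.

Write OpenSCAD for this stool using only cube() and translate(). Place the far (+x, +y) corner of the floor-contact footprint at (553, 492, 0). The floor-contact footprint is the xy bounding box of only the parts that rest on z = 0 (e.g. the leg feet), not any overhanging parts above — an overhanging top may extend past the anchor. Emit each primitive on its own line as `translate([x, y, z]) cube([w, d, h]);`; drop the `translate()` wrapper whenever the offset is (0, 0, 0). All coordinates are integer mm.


translate([301, 153, 387]) cube([252, 339, 40]);
translate([301, 153, 0]) cube([44, 44, 387]);
translate([509, 153, 0]) cube([44, 44, 387]);
translate([301, 448, 0]) cube([44, 44, 387]);
translate([509, 448, 0]) cube([44, 44, 387]);
translate([345, 153, 80]) cube([164, 44, 28]);
translate([345, 448, 80]) cube([164, 44, 28]);
translate([301, 197, 80]) cube([44, 251, 28]);
translate([509, 197, 80]) cube([44, 251, 28]);


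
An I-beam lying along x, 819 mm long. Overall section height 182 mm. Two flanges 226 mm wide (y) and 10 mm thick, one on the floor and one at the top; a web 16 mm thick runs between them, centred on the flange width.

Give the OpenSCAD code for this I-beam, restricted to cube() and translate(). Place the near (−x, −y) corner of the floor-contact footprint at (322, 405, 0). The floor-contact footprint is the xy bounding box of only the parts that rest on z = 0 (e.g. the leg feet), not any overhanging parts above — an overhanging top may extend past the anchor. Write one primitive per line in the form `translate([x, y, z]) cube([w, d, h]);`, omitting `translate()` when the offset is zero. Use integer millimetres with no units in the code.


translate([322, 405, 0]) cube([819, 226, 10]);
translate([322, 510, 10]) cube([819, 16, 162]);
translate([322, 405, 172]) cube([819, 226, 10]);
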